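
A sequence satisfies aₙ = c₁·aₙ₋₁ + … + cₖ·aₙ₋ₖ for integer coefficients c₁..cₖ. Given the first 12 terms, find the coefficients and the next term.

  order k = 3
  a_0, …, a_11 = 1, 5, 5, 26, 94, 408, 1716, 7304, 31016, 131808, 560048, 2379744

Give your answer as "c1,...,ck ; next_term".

  a_3 = 4·5 + 2·5 + -4·1 = 26
  a_4 = 4·26 + 2·5 + -4·5 = 94
  a_5 = 4·94 + 2·26 + -4·5 = 408
  a_6 = 4·408 + 2·94 + -4·26 = 1716
  a_7 = 4·1716 + 2·408 + -4·94 = 7304
  a_8 = 4·7304 + 2·1716 + -4·408 = 31016
  a_9 = 4·31016 + 2·7304 + -4·1716 = 131808
  a_10 = 4·131808 + 2·31016 + -4·7304 = 560048
  a_11 = 4·560048 + 2·131808 + -4·31016 = 2379744
  a_12 = 4·2379744 + 2·560048 + -4·131808 = 10111840

4,2,-4 ; 10111840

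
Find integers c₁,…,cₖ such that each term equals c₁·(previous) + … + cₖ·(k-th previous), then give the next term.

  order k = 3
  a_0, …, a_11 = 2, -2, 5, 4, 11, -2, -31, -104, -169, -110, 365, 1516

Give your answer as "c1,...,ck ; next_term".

  a_3 = 2·5 + -1·-2 + -4·2 = 4
  a_4 = 2·4 + -1·5 + -4·-2 = 11
  a_5 = 2·11 + -1·4 + -4·5 = -2
  a_6 = 2·-2 + -1·11 + -4·4 = -31
  a_7 = 2·-31 + -1·-2 + -4·11 = -104
  a_8 = 2·-104 + -1·-31 + -4·-2 = -169
  a_9 = 2·-169 + -1·-104 + -4·-31 = -110
  a_10 = 2·-110 + -1·-169 + -4·-104 = 365
  a_11 = 2·365 + -1·-110 + -4·-169 = 1516
  a_12 = 2·1516 + -1·365 + -4·-110 = 3107

2,-1,-4 ; 3107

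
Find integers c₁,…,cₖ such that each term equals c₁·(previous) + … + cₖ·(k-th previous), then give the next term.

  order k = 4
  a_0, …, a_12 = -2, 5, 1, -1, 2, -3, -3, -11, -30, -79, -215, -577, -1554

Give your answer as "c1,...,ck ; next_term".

2,2,0,-1 ; -4183

  a_4 = 2·-1 + 2·1 + 0·5 + -1·-2 = 2
  a_5 = 2·2 + 2·-1 + 0·1 + -1·5 = -3
  a_6 = 2·-3 + 2·2 + 0·-1 + -1·1 = -3
  a_7 = 2·-3 + 2·-3 + 0·2 + -1·-1 = -11
  a_8 = 2·-11 + 2·-3 + 0·-3 + -1·2 = -30
  a_9 = 2·-30 + 2·-11 + 0·-3 + -1·-3 = -79
  a_10 = 2·-79 + 2·-30 + 0·-11 + -1·-3 = -215
  a_11 = 2·-215 + 2·-79 + 0·-30 + -1·-11 = -577
  a_12 = 2·-577 + 2·-215 + 0·-79 + -1·-30 = -1554
  a_13 = 2·-1554 + 2·-577 + 0·-215 + -1·-79 = -4183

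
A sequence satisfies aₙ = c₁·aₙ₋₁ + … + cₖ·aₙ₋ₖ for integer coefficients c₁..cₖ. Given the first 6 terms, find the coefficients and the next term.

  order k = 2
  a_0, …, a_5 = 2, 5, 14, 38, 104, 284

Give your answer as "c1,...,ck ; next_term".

  a_2 = 2·5 + 2·2 = 14
  a_3 = 2·14 + 2·5 = 38
  a_4 = 2·38 + 2·14 = 104
  a_5 = 2·104 + 2·38 = 284
  a_6 = 2·284 + 2·104 = 776

2,2 ; 776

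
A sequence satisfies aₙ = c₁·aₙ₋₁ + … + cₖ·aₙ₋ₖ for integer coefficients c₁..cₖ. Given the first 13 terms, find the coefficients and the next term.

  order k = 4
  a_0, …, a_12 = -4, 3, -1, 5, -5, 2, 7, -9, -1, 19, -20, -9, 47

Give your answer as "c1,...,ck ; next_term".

  a_4 = -1·5 + -1·-1 + 1·3 + 1·-4 = -5
  a_5 = -1·-5 + -1·5 + 1·-1 + 1·3 = 2
  a_6 = -1·2 + -1·-5 + 1·5 + 1·-1 = 7
  a_7 = -1·7 + -1·2 + 1·-5 + 1·5 = -9
  a_8 = -1·-9 + -1·7 + 1·2 + 1·-5 = -1
  a_9 = -1·-1 + -1·-9 + 1·7 + 1·2 = 19
  a_10 = -1·19 + -1·-1 + 1·-9 + 1·7 = -20
  a_11 = -1·-20 + -1·19 + 1·-1 + 1·-9 = -9
  a_12 = -1·-9 + -1·-20 + 1·19 + 1·-1 = 47
  a_13 = -1·47 + -1·-9 + 1·-20 + 1·19 = -39

-1,-1,1,1 ; -39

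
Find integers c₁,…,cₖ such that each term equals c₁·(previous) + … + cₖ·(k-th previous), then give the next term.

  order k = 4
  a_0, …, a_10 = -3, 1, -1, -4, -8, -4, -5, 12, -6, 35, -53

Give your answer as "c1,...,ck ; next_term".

  a_4 = 0·-4 + 2·-1 + -3·1 + 1·-3 = -8
  a_5 = 0·-8 + 2·-4 + -3·-1 + 1·1 = -4
  a_6 = 0·-4 + 2·-8 + -3·-4 + 1·-1 = -5
  a_7 = 0·-5 + 2·-4 + -3·-8 + 1·-4 = 12
  a_8 = 0·12 + 2·-5 + -3·-4 + 1·-8 = -6
  a_9 = 0·-6 + 2·12 + -3·-5 + 1·-4 = 35
  a_10 = 0·35 + 2·-6 + -3·12 + 1·-5 = -53
  a_11 = 0·-53 + 2·35 + -3·-6 + 1·12 = 100

0,2,-3,1 ; 100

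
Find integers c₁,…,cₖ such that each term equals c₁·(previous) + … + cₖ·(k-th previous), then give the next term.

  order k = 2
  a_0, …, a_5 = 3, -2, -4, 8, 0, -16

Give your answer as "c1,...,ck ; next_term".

-1,-2 ; 16

  a_2 = -1·-2 + -2·3 = -4
  a_3 = -1·-4 + -2·-2 = 8
  a_4 = -1·8 + -2·-4 = 0
  a_5 = -1·0 + -2·8 = -16
  a_6 = -1·-16 + -2·0 = 16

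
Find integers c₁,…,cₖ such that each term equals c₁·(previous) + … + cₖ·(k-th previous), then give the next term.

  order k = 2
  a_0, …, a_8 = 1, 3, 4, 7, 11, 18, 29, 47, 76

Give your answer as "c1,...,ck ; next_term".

  a_2 = 1·3 + 1·1 = 4
  a_3 = 1·4 + 1·3 = 7
  a_4 = 1·7 + 1·4 = 11
  a_5 = 1·11 + 1·7 = 18
  a_6 = 1·18 + 1·11 = 29
  a_7 = 1·29 + 1·18 = 47
  a_8 = 1·47 + 1·29 = 76
  a_9 = 1·76 + 1·47 = 123

1,1 ; 123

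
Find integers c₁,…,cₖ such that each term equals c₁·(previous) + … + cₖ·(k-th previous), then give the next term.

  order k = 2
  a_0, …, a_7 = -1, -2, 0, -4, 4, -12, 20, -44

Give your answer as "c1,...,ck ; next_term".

-1,2 ; 84

  a_2 = -1·-2 + 2·-1 = 0
  a_3 = -1·0 + 2·-2 = -4
  a_4 = -1·-4 + 2·0 = 4
  a_5 = -1·4 + 2·-4 = -12
  a_6 = -1·-12 + 2·4 = 20
  a_7 = -1·20 + 2·-12 = -44
  a_8 = -1·-44 + 2·20 = 84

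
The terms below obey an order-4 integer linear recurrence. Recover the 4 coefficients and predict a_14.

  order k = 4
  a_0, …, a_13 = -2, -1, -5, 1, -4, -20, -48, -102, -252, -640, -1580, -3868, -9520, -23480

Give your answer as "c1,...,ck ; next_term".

  a_4 = 2·1 + 0·-5 + 2·-1 + 2·-2 = -4
  a_5 = 2·-4 + 0·1 + 2·-5 + 2·-1 = -20
  a_6 = 2·-20 + 0·-4 + 2·1 + 2·-5 = -48
  a_7 = 2·-48 + 0·-20 + 2·-4 + 2·1 = -102
  a_8 = 2·-102 + 0·-48 + 2·-20 + 2·-4 = -252
  a_9 = 2·-252 + 0·-102 + 2·-48 + 2·-20 = -640
  a_10 = 2·-640 + 0·-252 + 2·-102 + 2·-48 = -1580
  a_11 = 2·-1580 + 0·-640 + 2·-252 + 2·-102 = -3868
  a_12 = 2·-3868 + 0·-1580 + 2·-640 + 2·-252 = -9520
  a_13 = 2·-9520 + 0·-3868 + 2·-1580 + 2·-640 = -23480
  a_14 = 2·-23480 + 0·-9520 + 2·-3868 + 2·-1580 = -57856

2,0,2,2 ; -57856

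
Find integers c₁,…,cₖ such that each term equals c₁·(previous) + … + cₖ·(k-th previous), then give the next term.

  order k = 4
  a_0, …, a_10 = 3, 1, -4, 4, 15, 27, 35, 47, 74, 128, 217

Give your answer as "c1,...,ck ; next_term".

  a_4 = 2·4 + -1·-4 + 0·1 + 1·3 = 15
  a_5 = 2·15 + -1·4 + 0·-4 + 1·1 = 27
  a_6 = 2·27 + -1·15 + 0·4 + 1·-4 = 35
  a_7 = 2·35 + -1·27 + 0·15 + 1·4 = 47
  a_8 = 2·47 + -1·35 + 0·27 + 1·15 = 74
  a_9 = 2·74 + -1·47 + 0·35 + 1·27 = 128
  a_10 = 2·128 + -1·74 + 0·47 + 1·35 = 217
  a_11 = 2·217 + -1·128 + 0·74 + 1·47 = 353

2,-1,0,1 ; 353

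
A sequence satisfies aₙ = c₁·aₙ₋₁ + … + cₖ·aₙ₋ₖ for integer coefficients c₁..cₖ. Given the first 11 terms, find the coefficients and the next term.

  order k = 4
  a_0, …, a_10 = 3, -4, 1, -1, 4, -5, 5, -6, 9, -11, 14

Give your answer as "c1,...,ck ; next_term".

0,1,0,1 ; -17

  a_4 = 0·-1 + 1·1 + 0·-4 + 1·3 = 4
  a_5 = 0·4 + 1·-1 + 0·1 + 1·-4 = -5
  a_6 = 0·-5 + 1·4 + 0·-1 + 1·1 = 5
  a_7 = 0·5 + 1·-5 + 0·4 + 1·-1 = -6
  a_8 = 0·-6 + 1·5 + 0·-5 + 1·4 = 9
  a_9 = 0·9 + 1·-6 + 0·5 + 1·-5 = -11
  a_10 = 0·-11 + 1·9 + 0·-6 + 1·5 = 14
  a_11 = 0·14 + 1·-11 + 0·9 + 1·-6 = -17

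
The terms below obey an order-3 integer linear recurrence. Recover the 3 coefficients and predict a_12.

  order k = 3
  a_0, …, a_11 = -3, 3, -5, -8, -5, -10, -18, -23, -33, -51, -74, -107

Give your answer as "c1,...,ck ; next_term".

1,0,1 ; -158

  a_3 = 1·-5 + 0·3 + 1·-3 = -8
  a_4 = 1·-8 + 0·-5 + 1·3 = -5
  a_5 = 1·-5 + 0·-8 + 1·-5 = -10
  a_6 = 1·-10 + 0·-5 + 1·-8 = -18
  a_7 = 1·-18 + 0·-10 + 1·-5 = -23
  a_8 = 1·-23 + 0·-18 + 1·-10 = -33
  a_9 = 1·-33 + 0·-23 + 1·-18 = -51
  a_10 = 1·-51 + 0·-33 + 1·-23 = -74
  a_11 = 1·-74 + 0·-51 + 1·-33 = -107
  a_12 = 1·-107 + 0·-74 + 1·-51 = -158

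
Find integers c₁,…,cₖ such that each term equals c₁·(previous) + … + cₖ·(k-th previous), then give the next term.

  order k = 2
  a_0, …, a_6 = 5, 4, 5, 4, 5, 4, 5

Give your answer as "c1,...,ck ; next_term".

0,1 ; 4

  a_2 = 0·4 + 1·5 = 5
  a_3 = 0·5 + 1·4 = 4
  a_4 = 0·4 + 1·5 = 5
  a_5 = 0·5 + 1·4 = 4
  a_6 = 0·4 + 1·5 = 5
  a_7 = 0·5 + 1·4 = 4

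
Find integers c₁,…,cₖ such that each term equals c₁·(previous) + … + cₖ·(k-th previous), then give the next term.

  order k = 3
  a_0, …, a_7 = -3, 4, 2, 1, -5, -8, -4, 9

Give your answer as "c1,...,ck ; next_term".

  a_3 = 1·2 + -1·4 + -1·-3 = 1
  a_4 = 1·1 + -1·2 + -1·4 = -5
  a_5 = 1·-5 + -1·1 + -1·2 = -8
  a_6 = 1·-8 + -1·-5 + -1·1 = -4
  a_7 = 1·-4 + -1·-8 + -1·-5 = 9
  a_8 = 1·9 + -1·-4 + -1·-8 = 21

1,-1,-1 ; 21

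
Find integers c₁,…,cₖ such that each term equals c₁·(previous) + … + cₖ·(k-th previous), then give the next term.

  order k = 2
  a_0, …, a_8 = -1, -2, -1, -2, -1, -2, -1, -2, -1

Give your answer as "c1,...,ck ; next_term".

0,1 ; -2

  a_2 = 0·-2 + 1·-1 = -1
  a_3 = 0·-1 + 1·-2 = -2
  a_4 = 0·-2 + 1·-1 = -1
  a_5 = 0·-1 + 1·-2 = -2
  a_6 = 0·-2 + 1·-1 = -1
  a_7 = 0·-1 + 1·-2 = -2
  a_8 = 0·-2 + 1·-1 = -1
  a_9 = 0·-1 + 1·-2 = -2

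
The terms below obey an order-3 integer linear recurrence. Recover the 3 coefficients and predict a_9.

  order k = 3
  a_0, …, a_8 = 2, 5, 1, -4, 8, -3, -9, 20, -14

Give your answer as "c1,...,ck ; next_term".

  a_3 = -1·1 + -1·5 + 1·2 = -4
  a_4 = -1·-4 + -1·1 + 1·5 = 8
  a_5 = -1·8 + -1·-4 + 1·1 = -3
  a_6 = -1·-3 + -1·8 + 1·-4 = -9
  a_7 = -1·-9 + -1·-3 + 1·8 = 20
  a_8 = -1·20 + -1·-9 + 1·-3 = -14
  a_9 = -1·-14 + -1·20 + 1·-9 = -15

-1,-1,1 ; -15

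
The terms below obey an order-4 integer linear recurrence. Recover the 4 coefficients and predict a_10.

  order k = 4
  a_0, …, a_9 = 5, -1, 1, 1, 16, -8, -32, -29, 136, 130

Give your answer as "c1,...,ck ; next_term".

  a_4 = 0·1 + -2·1 + -3·-1 + 3·5 = 16
  a_5 = 0·16 + -2·1 + -3·1 + 3·-1 = -8
  a_6 = 0·-8 + -2·16 + -3·1 + 3·1 = -32
  a_7 = 0·-32 + -2·-8 + -3·16 + 3·1 = -29
  a_8 = 0·-29 + -2·-32 + -3·-8 + 3·16 = 136
  a_9 = 0·136 + -2·-29 + -3·-32 + 3·-8 = 130
  a_10 = 0·130 + -2·136 + -3·-29 + 3·-32 = -281

0,-2,-3,3 ; -281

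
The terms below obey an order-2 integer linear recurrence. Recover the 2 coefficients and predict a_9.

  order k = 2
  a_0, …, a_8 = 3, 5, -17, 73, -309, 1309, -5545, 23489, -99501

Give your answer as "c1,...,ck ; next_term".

  a_2 = -4·5 + 1·3 = -17
  a_3 = -4·-17 + 1·5 = 73
  a_4 = -4·73 + 1·-17 = -309
  a_5 = -4·-309 + 1·73 = 1309
  a_6 = -4·1309 + 1·-309 = -5545
  a_7 = -4·-5545 + 1·1309 = 23489
  a_8 = -4·23489 + 1·-5545 = -99501
  a_9 = -4·-99501 + 1·23489 = 421493

-4,1 ; 421493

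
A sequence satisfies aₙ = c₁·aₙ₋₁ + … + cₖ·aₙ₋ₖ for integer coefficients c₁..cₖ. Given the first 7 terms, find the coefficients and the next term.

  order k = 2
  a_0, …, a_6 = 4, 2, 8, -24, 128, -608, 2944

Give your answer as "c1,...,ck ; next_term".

  a_2 = -4·2 + 4·4 = 8
  a_3 = -4·8 + 4·2 = -24
  a_4 = -4·-24 + 4·8 = 128
  a_5 = -4·128 + 4·-24 = -608
  a_6 = -4·-608 + 4·128 = 2944
  a_7 = -4·2944 + 4·-608 = -14208

-4,4 ; -14208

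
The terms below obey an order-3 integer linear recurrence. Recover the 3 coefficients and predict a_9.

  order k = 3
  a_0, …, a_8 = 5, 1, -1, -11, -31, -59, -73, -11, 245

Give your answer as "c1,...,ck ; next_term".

  a_3 = 3·-1 + -3·1 + -1·5 = -11
  a_4 = 3·-11 + -3·-1 + -1·1 = -31
  a_5 = 3·-31 + -3·-11 + -1·-1 = -59
  a_6 = 3·-59 + -3·-31 + -1·-11 = -73
  a_7 = 3·-73 + -3·-59 + -1·-31 = -11
  a_8 = 3·-11 + -3·-73 + -1·-59 = 245
  a_9 = 3·245 + -3·-11 + -1·-73 = 841

3,-3,-1 ; 841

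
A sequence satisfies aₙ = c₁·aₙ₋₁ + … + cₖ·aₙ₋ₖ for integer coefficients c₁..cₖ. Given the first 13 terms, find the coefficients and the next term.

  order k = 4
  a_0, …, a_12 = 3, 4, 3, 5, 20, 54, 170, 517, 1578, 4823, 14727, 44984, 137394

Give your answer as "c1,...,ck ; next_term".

2,3,1,-1 ; 419644

  a_4 = 2·5 + 3·3 + 1·4 + -1·3 = 20
  a_5 = 2·20 + 3·5 + 1·3 + -1·4 = 54
  a_6 = 2·54 + 3·20 + 1·5 + -1·3 = 170
  a_7 = 2·170 + 3·54 + 1·20 + -1·5 = 517
  a_8 = 2·517 + 3·170 + 1·54 + -1·20 = 1578
  a_9 = 2·1578 + 3·517 + 1·170 + -1·54 = 4823
  a_10 = 2·4823 + 3·1578 + 1·517 + -1·170 = 14727
  a_11 = 2·14727 + 3·4823 + 1·1578 + -1·517 = 44984
  a_12 = 2·44984 + 3·14727 + 1·4823 + -1·1578 = 137394
  a_13 = 2·137394 + 3·44984 + 1·14727 + -1·4823 = 419644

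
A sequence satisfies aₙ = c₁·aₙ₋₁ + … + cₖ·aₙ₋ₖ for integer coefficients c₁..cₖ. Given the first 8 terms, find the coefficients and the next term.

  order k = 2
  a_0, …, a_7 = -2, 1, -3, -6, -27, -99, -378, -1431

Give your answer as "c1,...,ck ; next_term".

  a_2 = 3·1 + 3·-2 = -3
  a_3 = 3·-3 + 3·1 = -6
  a_4 = 3·-6 + 3·-3 = -27
  a_5 = 3·-27 + 3·-6 = -99
  a_6 = 3·-99 + 3·-27 = -378
  a_7 = 3·-378 + 3·-99 = -1431
  a_8 = 3·-1431 + 3·-378 = -5427

3,3 ; -5427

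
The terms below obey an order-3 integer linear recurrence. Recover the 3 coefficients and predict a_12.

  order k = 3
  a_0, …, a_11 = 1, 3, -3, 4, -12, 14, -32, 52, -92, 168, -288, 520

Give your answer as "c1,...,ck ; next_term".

0,2,-2 ; -912

  a_3 = 0·-3 + 2·3 + -2·1 = 4
  a_4 = 0·4 + 2·-3 + -2·3 = -12
  a_5 = 0·-12 + 2·4 + -2·-3 = 14
  a_6 = 0·14 + 2·-12 + -2·4 = -32
  a_7 = 0·-32 + 2·14 + -2·-12 = 52
  a_8 = 0·52 + 2·-32 + -2·14 = -92
  a_9 = 0·-92 + 2·52 + -2·-32 = 168
  a_10 = 0·168 + 2·-92 + -2·52 = -288
  a_11 = 0·-288 + 2·168 + -2·-92 = 520
  a_12 = 0·520 + 2·-288 + -2·168 = -912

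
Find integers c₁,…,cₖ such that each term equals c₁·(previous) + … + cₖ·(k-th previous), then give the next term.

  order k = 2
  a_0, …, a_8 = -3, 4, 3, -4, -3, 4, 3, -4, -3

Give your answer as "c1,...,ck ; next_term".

  a_2 = 0·4 + -1·-3 = 3
  a_3 = 0·3 + -1·4 = -4
  a_4 = 0·-4 + -1·3 = -3
  a_5 = 0·-3 + -1·-4 = 4
  a_6 = 0·4 + -1·-3 = 3
  a_7 = 0·3 + -1·4 = -4
  a_8 = 0·-4 + -1·3 = -3
  a_9 = 0·-3 + -1·-4 = 4

0,-1 ; 4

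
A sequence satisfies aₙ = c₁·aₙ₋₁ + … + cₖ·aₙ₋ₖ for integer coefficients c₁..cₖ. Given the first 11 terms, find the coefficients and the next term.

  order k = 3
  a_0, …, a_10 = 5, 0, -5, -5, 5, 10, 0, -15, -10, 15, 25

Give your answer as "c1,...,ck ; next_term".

0,-1,-1 ; -5

  a_3 = 0·-5 + -1·0 + -1·5 = -5
  a_4 = 0·-5 + -1·-5 + -1·0 = 5
  a_5 = 0·5 + -1·-5 + -1·-5 = 10
  a_6 = 0·10 + -1·5 + -1·-5 = 0
  a_7 = 0·0 + -1·10 + -1·5 = -15
  a_8 = 0·-15 + -1·0 + -1·10 = -10
  a_9 = 0·-10 + -1·-15 + -1·0 = 15
  a_10 = 0·15 + -1·-10 + -1·-15 = 25
  a_11 = 0·25 + -1·15 + -1·-10 = -5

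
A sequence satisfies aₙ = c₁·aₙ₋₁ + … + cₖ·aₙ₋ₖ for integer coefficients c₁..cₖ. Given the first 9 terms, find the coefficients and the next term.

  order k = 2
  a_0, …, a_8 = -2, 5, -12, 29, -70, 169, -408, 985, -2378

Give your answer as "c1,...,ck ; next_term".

  a_2 = -2·5 + 1·-2 = -12
  a_3 = -2·-12 + 1·5 = 29
  a_4 = -2·29 + 1·-12 = -70
  a_5 = -2·-70 + 1·29 = 169
  a_6 = -2·169 + 1·-70 = -408
  a_7 = -2·-408 + 1·169 = 985
  a_8 = -2·985 + 1·-408 = -2378
  a_9 = -2·-2378 + 1·985 = 5741

-2,1 ; 5741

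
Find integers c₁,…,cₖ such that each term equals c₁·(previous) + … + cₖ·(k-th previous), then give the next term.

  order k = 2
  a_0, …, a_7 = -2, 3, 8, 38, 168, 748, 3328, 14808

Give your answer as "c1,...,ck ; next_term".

4,2 ; 65888

  a_2 = 4·3 + 2·-2 = 8
  a_3 = 4·8 + 2·3 = 38
  a_4 = 4·38 + 2·8 = 168
  a_5 = 4·168 + 2·38 = 748
  a_6 = 4·748 + 2·168 = 3328
  a_7 = 4·3328 + 2·748 = 14808
  a_8 = 4·14808 + 2·3328 = 65888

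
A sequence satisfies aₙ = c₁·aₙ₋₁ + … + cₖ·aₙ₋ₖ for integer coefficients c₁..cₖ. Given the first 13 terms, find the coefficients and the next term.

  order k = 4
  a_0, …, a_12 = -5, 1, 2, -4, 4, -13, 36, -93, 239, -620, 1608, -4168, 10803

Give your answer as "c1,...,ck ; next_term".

  a_4 = -2·-4 + 1·2 + -1·1 + 1·-5 = 4
  a_5 = -2·4 + 1·-4 + -1·2 + 1·1 = -13
  a_6 = -2·-13 + 1·4 + -1·-4 + 1·2 = 36
  a_7 = -2·36 + 1·-13 + -1·4 + 1·-4 = -93
  a_8 = -2·-93 + 1·36 + -1·-13 + 1·4 = 239
  a_9 = -2·239 + 1·-93 + -1·36 + 1·-13 = -620
  a_10 = -2·-620 + 1·239 + -1·-93 + 1·36 = 1608
  a_11 = -2·1608 + 1·-620 + -1·239 + 1·-93 = -4168
  a_12 = -2·-4168 + 1·1608 + -1·-620 + 1·239 = 10803
  a_13 = -2·10803 + 1·-4168 + -1·1608 + 1·-620 = -28002

-2,1,-1,1 ; -28002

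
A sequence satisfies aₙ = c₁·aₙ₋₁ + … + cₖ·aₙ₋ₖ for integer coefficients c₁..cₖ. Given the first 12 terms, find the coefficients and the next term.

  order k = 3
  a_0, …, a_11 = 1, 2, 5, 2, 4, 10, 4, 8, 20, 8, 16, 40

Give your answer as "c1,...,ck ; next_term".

  a_3 = 0·5 + 0·2 + 2·1 = 2
  a_4 = 0·2 + 0·5 + 2·2 = 4
  a_5 = 0·4 + 0·2 + 2·5 = 10
  a_6 = 0·10 + 0·4 + 2·2 = 4
  a_7 = 0·4 + 0·10 + 2·4 = 8
  a_8 = 0·8 + 0·4 + 2·10 = 20
  a_9 = 0·20 + 0·8 + 2·4 = 8
  a_10 = 0·8 + 0·20 + 2·8 = 16
  a_11 = 0·16 + 0·8 + 2·20 = 40
  a_12 = 0·40 + 0·16 + 2·8 = 16

0,0,2 ; 16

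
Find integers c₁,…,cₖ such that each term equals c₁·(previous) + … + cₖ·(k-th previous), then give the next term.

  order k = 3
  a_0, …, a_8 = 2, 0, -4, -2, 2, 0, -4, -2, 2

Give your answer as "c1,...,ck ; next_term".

1,-1,1 ; 0

  a_3 = 1·-4 + -1·0 + 1·2 = -2
  a_4 = 1·-2 + -1·-4 + 1·0 = 2
  a_5 = 1·2 + -1·-2 + 1·-4 = 0
  a_6 = 1·0 + -1·2 + 1·-2 = -4
  a_7 = 1·-4 + -1·0 + 1·2 = -2
  a_8 = 1·-2 + -1·-4 + 1·0 = 2
  a_9 = 1·2 + -1·-2 + 1·-4 = 0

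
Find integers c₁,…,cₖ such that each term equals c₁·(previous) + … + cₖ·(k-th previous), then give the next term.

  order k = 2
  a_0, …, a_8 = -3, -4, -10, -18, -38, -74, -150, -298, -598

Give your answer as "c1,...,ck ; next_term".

  a_2 = 1·-4 + 2·-3 = -10
  a_3 = 1·-10 + 2·-4 = -18
  a_4 = 1·-18 + 2·-10 = -38
  a_5 = 1·-38 + 2·-18 = -74
  a_6 = 1·-74 + 2·-38 = -150
  a_7 = 1·-150 + 2·-74 = -298
  a_8 = 1·-298 + 2·-150 = -598
  a_9 = 1·-598 + 2·-298 = -1194

1,2 ; -1194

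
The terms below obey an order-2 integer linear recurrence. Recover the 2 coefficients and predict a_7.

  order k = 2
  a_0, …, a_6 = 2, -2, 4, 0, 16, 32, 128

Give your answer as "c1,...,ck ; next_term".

  a_2 = 2·-2 + 4·2 = 4
  a_3 = 2·4 + 4·-2 = 0
  a_4 = 2·0 + 4·4 = 16
  a_5 = 2·16 + 4·0 = 32
  a_6 = 2·32 + 4·16 = 128
  a_7 = 2·128 + 4·32 = 384

2,4 ; 384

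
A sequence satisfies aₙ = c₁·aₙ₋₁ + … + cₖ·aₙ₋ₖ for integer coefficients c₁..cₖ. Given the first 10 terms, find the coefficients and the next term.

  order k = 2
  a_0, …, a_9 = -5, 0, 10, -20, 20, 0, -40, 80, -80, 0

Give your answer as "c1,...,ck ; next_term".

  a_2 = -2·0 + -2·-5 = 10
  a_3 = -2·10 + -2·0 = -20
  a_4 = -2·-20 + -2·10 = 20
  a_5 = -2·20 + -2·-20 = 0
  a_6 = -2·0 + -2·20 = -40
  a_7 = -2·-40 + -2·0 = 80
  a_8 = -2·80 + -2·-40 = -80
  a_9 = -2·-80 + -2·80 = 0
  a_10 = -2·0 + -2·-80 = 160

-2,-2 ; 160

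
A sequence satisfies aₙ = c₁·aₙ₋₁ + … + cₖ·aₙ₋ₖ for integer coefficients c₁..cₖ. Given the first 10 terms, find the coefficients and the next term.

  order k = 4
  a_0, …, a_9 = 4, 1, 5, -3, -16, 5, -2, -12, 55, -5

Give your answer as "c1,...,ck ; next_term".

0,-1,1,-3 ; -61

  a_4 = 0·-3 + -1·5 + 1·1 + -3·4 = -16
  a_5 = 0·-16 + -1·-3 + 1·5 + -3·1 = 5
  a_6 = 0·5 + -1·-16 + 1·-3 + -3·5 = -2
  a_7 = 0·-2 + -1·5 + 1·-16 + -3·-3 = -12
  a_8 = 0·-12 + -1·-2 + 1·5 + -3·-16 = 55
  a_9 = 0·55 + -1·-12 + 1·-2 + -3·5 = -5
  a_10 = 0·-5 + -1·55 + 1·-12 + -3·-2 = -61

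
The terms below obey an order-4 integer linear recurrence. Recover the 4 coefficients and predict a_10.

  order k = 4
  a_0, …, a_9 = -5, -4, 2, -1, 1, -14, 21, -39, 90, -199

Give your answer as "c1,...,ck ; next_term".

  a_4 = -1·-1 + 1·2 + -2·-4 + 2·-5 = 1
  a_5 = -1·1 + 1·-1 + -2·2 + 2·-4 = -14
  a_6 = -1·-14 + 1·1 + -2·-1 + 2·2 = 21
  a_7 = -1·21 + 1·-14 + -2·1 + 2·-1 = -39
  a_8 = -1·-39 + 1·21 + -2·-14 + 2·1 = 90
  a_9 = -1·90 + 1·-39 + -2·21 + 2·-14 = -199
  a_10 = -1·-199 + 1·90 + -2·-39 + 2·21 = 409

-1,1,-2,2 ; 409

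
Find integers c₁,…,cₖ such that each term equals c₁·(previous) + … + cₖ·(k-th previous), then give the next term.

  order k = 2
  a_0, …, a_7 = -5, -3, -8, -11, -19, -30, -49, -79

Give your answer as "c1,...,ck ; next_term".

  a_2 = 1·-3 + 1·-5 = -8
  a_3 = 1·-8 + 1·-3 = -11
  a_4 = 1·-11 + 1·-8 = -19
  a_5 = 1·-19 + 1·-11 = -30
  a_6 = 1·-30 + 1·-19 = -49
  a_7 = 1·-49 + 1·-30 = -79
  a_8 = 1·-79 + 1·-49 = -128

1,1 ; -128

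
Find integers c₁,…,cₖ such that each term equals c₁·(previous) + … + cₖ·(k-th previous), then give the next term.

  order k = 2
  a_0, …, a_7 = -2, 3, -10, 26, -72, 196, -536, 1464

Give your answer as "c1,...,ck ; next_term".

-2,2 ; -4000

  a_2 = -2·3 + 2·-2 = -10
  a_3 = -2·-10 + 2·3 = 26
  a_4 = -2·26 + 2·-10 = -72
  a_5 = -2·-72 + 2·26 = 196
  a_6 = -2·196 + 2·-72 = -536
  a_7 = -2·-536 + 2·196 = 1464
  a_8 = -2·1464 + 2·-536 = -4000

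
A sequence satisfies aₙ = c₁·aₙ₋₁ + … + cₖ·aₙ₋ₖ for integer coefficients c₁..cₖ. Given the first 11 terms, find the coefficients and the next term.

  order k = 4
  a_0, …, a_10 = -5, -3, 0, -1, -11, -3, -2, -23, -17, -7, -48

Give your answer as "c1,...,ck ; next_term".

0,0,2,1 ; -57

  a_4 = 0·-1 + 0·0 + 2·-3 + 1·-5 = -11
  a_5 = 0·-11 + 0·-1 + 2·0 + 1·-3 = -3
  a_6 = 0·-3 + 0·-11 + 2·-1 + 1·0 = -2
  a_7 = 0·-2 + 0·-3 + 2·-11 + 1·-1 = -23
  a_8 = 0·-23 + 0·-2 + 2·-3 + 1·-11 = -17
  a_9 = 0·-17 + 0·-23 + 2·-2 + 1·-3 = -7
  a_10 = 0·-7 + 0·-17 + 2·-23 + 1·-2 = -48
  a_11 = 0·-48 + 0·-7 + 2·-17 + 1·-23 = -57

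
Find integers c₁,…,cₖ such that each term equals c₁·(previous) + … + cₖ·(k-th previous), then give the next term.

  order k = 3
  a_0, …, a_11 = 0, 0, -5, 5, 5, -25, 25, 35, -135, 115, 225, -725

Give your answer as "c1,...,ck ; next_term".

-1,-2,2 ; 505

  a_3 = -1·-5 + -2·0 + 2·0 = 5
  a_4 = -1·5 + -2·-5 + 2·0 = 5
  a_5 = -1·5 + -2·5 + 2·-5 = -25
  a_6 = -1·-25 + -2·5 + 2·5 = 25
  a_7 = -1·25 + -2·-25 + 2·5 = 35
  a_8 = -1·35 + -2·25 + 2·-25 = -135
  a_9 = -1·-135 + -2·35 + 2·25 = 115
  a_10 = -1·115 + -2·-135 + 2·35 = 225
  a_11 = -1·225 + -2·115 + 2·-135 = -725
  a_12 = -1·-725 + -2·225 + 2·115 = 505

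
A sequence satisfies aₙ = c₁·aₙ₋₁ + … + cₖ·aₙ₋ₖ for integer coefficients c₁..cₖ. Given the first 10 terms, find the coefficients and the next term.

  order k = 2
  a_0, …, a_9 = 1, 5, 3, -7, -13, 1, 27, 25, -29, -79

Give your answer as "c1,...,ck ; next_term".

  a_2 = 1·5 + -2·1 = 3
  a_3 = 1·3 + -2·5 = -7
  a_4 = 1·-7 + -2·3 = -13
  a_5 = 1·-13 + -2·-7 = 1
  a_6 = 1·1 + -2·-13 = 27
  a_7 = 1·27 + -2·1 = 25
  a_8 = 1·25 + -2·27 = -29
  a_9 = 1·-29 + -2·25 = -79
  a_10 = 1·-79 + -2·-29 = -21

1,-2 ; -21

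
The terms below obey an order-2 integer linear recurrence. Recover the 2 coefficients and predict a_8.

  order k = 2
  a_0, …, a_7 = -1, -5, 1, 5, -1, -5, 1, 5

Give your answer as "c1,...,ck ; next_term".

  a_2 = 0·-5 + -1·-1 = 1
  a_3 = 0·1 + -1·-5 = 5
  a_4 = 0·5 + -1·1 = -1
  a_5 = 0·-1 + -1·5 = -5
  a_6 = 0·-5 + -1·-1 = 1
  a_7 = 0·1 + -1·-5 = 5
  a_8 = 0·5 + -1·1 = -1

0,-1 ; -1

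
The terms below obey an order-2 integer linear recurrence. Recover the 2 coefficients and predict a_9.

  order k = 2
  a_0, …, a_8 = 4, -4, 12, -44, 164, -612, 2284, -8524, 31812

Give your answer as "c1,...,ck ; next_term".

-4,-1 ; -118724

  a_2 = -4·-4 + -1·4 = 12
  a_3 = -4·12 + -1·-4 = -44
  a_4 = -4·-44 + -1·12 = 164
  a_5 = -4·164 + -1·-44 = -612
  a_6 = -4·-612 + -1·164 = 2284
  a_7 = -4·2284 + -1·-612 = -8524
  a_8 = -4·-8524 + -1·2284 = 31812
  a_9 = -4·31812 + -1·-8524 = -118724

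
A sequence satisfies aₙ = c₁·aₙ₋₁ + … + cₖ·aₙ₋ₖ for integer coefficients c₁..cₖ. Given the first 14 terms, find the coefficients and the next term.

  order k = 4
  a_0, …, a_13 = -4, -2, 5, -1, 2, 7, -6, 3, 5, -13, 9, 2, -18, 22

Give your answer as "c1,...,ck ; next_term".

  a_4 = 0·-1 + 0·5 + 1·-2 + -1·-4 = 2
  a_5 = 0·2 + 0·-1 + 1·5 + -1·-2 = 7
  a_6 = 0·7 + 0·2 + 1·-1 + -1·5 = -6
  a_7 = 0·-6 + 0·7 + 1·2 + -1·-1 = 3
  a_8 = 0·3 + 0·-6 + 1·7 + -1·2 = 5
  a_9 = 0·5 + 0·3 + 1·-6 + -1·7 = -13
  a_10 = 0·-13 + 0·5 + 1·3 + -1·-6 = 9
  a_11 = 0·9 + 0·-13 + 1·5 + -1·3 = 2
  a_12 = 0·2 + 0·9 + 1·-13 + -1·5 = -18
  a_13 = 0·-18 + 0·2 + 1·9 + -1·-13 = 22
  a_14 = 0·22 + 0·-18 + 1·2 + -1·9 = -7

0,0,1,-1 ; -7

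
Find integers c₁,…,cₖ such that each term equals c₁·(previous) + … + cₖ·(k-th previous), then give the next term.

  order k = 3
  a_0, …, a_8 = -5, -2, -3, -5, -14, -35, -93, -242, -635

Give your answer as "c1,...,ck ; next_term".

  a_3 = 2·-3 + 2·-2 + -1·-5 = -5
  a_4 = 2·-5 + 2·-3 + -1·-2 = -14
  a_5 = 2·-14 + 2·-5 + -1·-3 = -35
  a_6 = 2·-35 + 2·-14 + -1·-5 = -93
  a_7 = 2·-93 + 2·-35 + -1·-14 = -242
  a_8 = 2·-242 + 2·-93 + -1·-35 = -635
  a_9 = 2·-635 + 2·-242 + -1·-93 = -1661

2,2,-1 ; -1661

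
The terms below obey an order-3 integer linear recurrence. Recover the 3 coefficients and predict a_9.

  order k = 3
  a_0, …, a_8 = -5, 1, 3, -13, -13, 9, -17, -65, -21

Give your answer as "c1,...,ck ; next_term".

  a_3 = 1·3 + -1·1 + 3·-5 = -13
  a_4 = 1·-13 + -1·3 + 3·1 = -13
  a_5 = 1·-13 + -1·-13 + 3·3 = 9
  a_6 = 1·9 + -1·-13 + 3·-13 = -17
  a_7 = 1·-17 + -1·9 + 3·-13 = -65
  a_8 = 1·-65 + -1·-17 + 3·9 = -21
  a_9 = 1·-21 + -1·-65 + 3·-17 = -7

1,-1,3 ; -7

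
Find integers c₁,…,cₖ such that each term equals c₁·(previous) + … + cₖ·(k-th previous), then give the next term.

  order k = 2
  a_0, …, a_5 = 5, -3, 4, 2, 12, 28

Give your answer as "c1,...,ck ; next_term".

  a_2 = 2·-3 + 2·5 = 4
  a_3 = 2·4 + 2·-3 = 2
  a_4 = 2·2 + 2·4 = 12
  a_5 = 2·12 + 2·2 = 28
  a_6 = 2·28 + 2·12 = 80

2,2 ; 80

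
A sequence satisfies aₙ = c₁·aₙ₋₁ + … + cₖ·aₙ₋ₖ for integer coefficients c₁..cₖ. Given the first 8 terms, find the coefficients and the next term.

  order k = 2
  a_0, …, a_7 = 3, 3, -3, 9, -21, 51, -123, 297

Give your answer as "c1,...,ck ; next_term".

  a_2 = -2·3 + 1·3 = -3
  a_3 = -2·-3 + 1·3 = 9
  a_4 = -2·9 + 1·-3 = -21
  a_5 = -2·-21 + 1·9 = 51
  a_6 = -2·51 + 1·-21 = -123
  a_7 = -2·-123 + 1·51 = 297
  a_8 = -2·297 + 1·-123 = -717

-2,1 ; -717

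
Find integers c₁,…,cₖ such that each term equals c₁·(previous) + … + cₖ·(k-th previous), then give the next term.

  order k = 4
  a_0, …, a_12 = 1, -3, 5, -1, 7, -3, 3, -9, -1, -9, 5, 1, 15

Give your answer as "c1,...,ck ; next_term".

  a_4 = 0·-1 + 1·5 + -1·-3 + -1·1 = 7
  a_5 = 0·7 + 1·-1 + -1·5 + -1·-3 = -3
  a_6 = 0·-3 + 1·7 + -1·-1 + -1·5 = 3
  a_7 = 0·3 + 1·-3 + -1·7 + -1·-1 = -9
  a_8 = 0·-9 + 1·3 + -1·-3 + -1·7 = -1
  a_9 = 0·-1 + 1·-9 + -1·3 + -1·-3 = -9
  a_10 = 0·-9 + 1·-1 + -1·-9 + -1·3 = 5
  a_11 = 0·5 + 1·-9 + -1·-1 + -1·-9 = 1
  a_12 = 0·1 + 1·5 + -1·-9 + -1·-1 = 15
  a_13 = 0·15 + 1·1 + -1·5 + -1·-9 = 5

0,1,-1,-1 ; 5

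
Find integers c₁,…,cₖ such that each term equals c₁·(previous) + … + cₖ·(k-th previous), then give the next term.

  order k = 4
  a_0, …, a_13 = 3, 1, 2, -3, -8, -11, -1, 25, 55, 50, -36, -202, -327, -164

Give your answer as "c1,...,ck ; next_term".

2,-2,-1,1 ; 492

  a_4 = 2·-3 + -2·2 + -1·1 + 1·3 = -8
  a_5 = 2·-8 + -2·-3 + -1·2 + 1·1 = -11
  a_6 = 2·-11 + -2·-8 + -1·-3 + 1·2 = -1
  a_7 = 2·-1 + -2·-11 + -1·-8 + 1·-3 = 25
  a_8 = 2·25 + -2·-1 + -1·-11 + 1·-8 = 55
  a_9 = 2·55 + -2·25 + -1·-1 + 1·-11 = 50
  a_10 = 2·50 + -2·55 + -1·25 + 1·-1 = -36
  a_11 = 2·-36 + -2·50 + -1·55 + 1·25 = -202
  a_12 = 2·-202 + -2·-36 + -1·50 + 1·55 = -327
  a_13 = 2·-327 + -2·-202 + -1·-36 + 1·50 = -164
  a_14 = 2·-164 + -2·-327 + -1·-202 + 1·-36 = 492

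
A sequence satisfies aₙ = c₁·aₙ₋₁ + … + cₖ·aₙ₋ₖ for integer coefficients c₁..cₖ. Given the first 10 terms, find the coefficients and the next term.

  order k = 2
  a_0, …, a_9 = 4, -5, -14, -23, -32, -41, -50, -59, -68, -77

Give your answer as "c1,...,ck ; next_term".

2,-1 ; -86

  a_2 = 2·-5 + -1·4 = -14
  a_3 = 2·-14 + -1·-5 = -23
  a_4 = 2·-23 + -1·-14 = -32
  a_5 = 2·-32 + -1·-23 = -41
  a_6 = 2·-41 + -1·-32 = -50
  a_7 = 2·-50 + -1·-41 = -59
  a_8 = 2·-59 + -1·-50 = -68
  a_9 = 2·-68 + -1·-59 = -77
  a_10 = 2·-77 + -1·-68 = -86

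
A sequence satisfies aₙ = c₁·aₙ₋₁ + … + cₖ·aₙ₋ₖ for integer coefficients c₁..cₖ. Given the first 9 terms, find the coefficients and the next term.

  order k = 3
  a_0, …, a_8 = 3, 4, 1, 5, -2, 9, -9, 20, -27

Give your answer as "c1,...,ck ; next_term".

  a_3 = 0·1 + 2·4 + -1·3 = 5
  a_4 = 0·5 + 2·1 + -1·4 = -2
  a_5 = 0·-2 + 2·5 + -1·1 = 9
  a_6 = 0·9 + 2·-2 + -1·5 = -9
  a_7 = 0·-9 + 2·9 + -1·-2 = 20
  a_8 = 0·20 + 2·-9 + -1·9 = -27
  a_9 = 0·-27 + 2·20 + -1·-9 = 49

0,2,-1 ; 49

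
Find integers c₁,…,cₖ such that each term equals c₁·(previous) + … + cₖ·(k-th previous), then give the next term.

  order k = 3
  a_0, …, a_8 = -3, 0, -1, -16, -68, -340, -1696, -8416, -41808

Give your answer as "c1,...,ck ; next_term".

4,4,4 ; -207680

  a_3 = 4·-1 + 4·0 + 4·-3 = -16
  a_4 = 4·-16 + 4·-1 + 4·0 = -68
  a_5 = 4·-68 + 4·-16 + 4·-1 = -340
  a_6 = 4·-340 + 4·-68 + 4·-16 = -1696
  a_7 = 4·-1696 + 4·-340 + 4·-68 = -8416
  a_8 = 4·-8416 + 4·-1696 + 4·-340 = -41808
  a_9 = 4·-41808 + 4·-8416 + 4·-1696 = -207680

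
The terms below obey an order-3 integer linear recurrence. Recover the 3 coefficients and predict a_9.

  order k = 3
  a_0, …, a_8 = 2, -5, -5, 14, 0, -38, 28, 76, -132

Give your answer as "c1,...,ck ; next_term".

0,-2,2 ; -96

  a_3 = 0·-5 + -2·-5 + 2·2 = 14
  a_4 = 0·14 + -2·-5 + 2·-5 = 0
  a_5 = 0·0 + -2·14 + 2·-5 = -38
  a_6 = 0·-38 + -2·0 + 2·14 = 28
  a_7 = 0·28 + -2·-38 + 2·0 = 76
  a_8 = 0·76 + -2·28 + 2·-38 = -132
  a_9 = 0·-132 + -2·76 + 2·28 = -96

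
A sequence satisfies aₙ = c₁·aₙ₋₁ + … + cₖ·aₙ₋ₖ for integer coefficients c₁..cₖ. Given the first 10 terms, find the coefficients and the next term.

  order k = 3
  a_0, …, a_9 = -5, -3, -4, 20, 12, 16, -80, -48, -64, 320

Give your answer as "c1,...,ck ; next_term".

0,0,-4 ; 192

  a_3 = 0·-4 + 0·-3 + -4·-5 = 20
  a_4 = 0·20 + 0·-4 + -4·-3 = 12
  a_5 = 0·12 + 0·20 + -4·-4 = 16
  a_6 = 0·16 + 0·12 + -4·20 = -80
  a_7 = 0·-80 + 0·16 + -4·12 = -48
  a_8 = 0·-48 + 0·-80 + -4·16 = -64
  a_9 = 0·-64 + 0·-48 + -4·-80 = 320
  a_10 = 0·320 + 0·-64 + -4·-48 = 192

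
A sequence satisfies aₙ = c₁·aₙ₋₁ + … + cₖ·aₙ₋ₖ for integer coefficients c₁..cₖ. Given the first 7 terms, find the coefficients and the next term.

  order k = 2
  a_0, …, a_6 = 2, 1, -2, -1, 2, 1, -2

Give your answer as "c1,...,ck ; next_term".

  a_2 = 0·1 + -1·2 = -2
  a_3 = 0·-2 + -1·1 = -1
  a_4 = 0·-1 + -1·-2 = 2
  a_5 = 0·2 + -1·-1 = 1
  a_6 = 0·1 + -1·2 = -2
  a_7 = 0·-2 + -1·1 = -1

0,-1 ; -1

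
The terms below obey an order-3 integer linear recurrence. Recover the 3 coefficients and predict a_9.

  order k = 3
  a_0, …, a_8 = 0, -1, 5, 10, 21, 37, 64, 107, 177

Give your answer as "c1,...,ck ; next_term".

2,0,-1 ; 290

  a_3 = 2·5 + 0·-1 + -1·0 = 10
  a_4 = 2·10 + 0·5 + -1·-1 = 21
  a_5 = 2·21 + 0·10 + -1·5 = 37
  a_6 = 2·37 + 0·21 + -1·10 = 64
  a_7 = 2·64 + 0·37 + -1·21 = 107
  a_8 = 2·107 + 0·64 + -1·37 = 177
  a_9 = 2·177 + 0·107 + -1·64 = 290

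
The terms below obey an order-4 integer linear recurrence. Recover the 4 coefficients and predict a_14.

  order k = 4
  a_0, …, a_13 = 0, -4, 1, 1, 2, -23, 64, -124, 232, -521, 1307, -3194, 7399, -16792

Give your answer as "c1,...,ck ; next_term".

  a_4 = -3·1 + -3·1 + -2·-4 + 3·0 = 2
  a_5 = -3·2 + -3·1 + -2·1 + 3·-4 = -23
  a_6 = -3·-23 + -3·2 + -2·1 + 3·1 = 64
  a_7 = -3·64 + -3·-23 + -2·2 + 3·1 = -124
  a_8 = -3·-124 + -3·64 + -2·-23 + 3·2 = 232
  a_9 = -3·232 + -3·-124 + -2·64 + 3·-23 = -521
  a_10 = -3·-521 + -3·232 + -2·-124 + 3·64 = 1307
  a_11 = -3·1307 + -3·-521 + -2·232 + 3·-124 = -3194
  a_12 = -3·-3194 + -3·1307 + -2·-521 + 3·232 = 7399
  a_13 = -3·7399 + -3·-3194 + -2·1307 + 3·-521 = -16792
  a_14 = -3·-16792 + -3·7399 + -2·-3194 + 3·1307 = 38488

-3,-3,-2,3 ; 38488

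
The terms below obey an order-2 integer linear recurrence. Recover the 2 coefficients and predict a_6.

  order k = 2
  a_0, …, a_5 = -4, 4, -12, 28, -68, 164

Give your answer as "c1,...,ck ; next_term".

  a_2 = -2·4 + 1·-4 = -12
  a_3 = -2·-12 + 1·4 = 28
  a_4 = -2·28 + 1·-12 = -68
  a_5 = -2·-68 + 1·28 = 164
  a_6 = -2·164 + 1·-68 = -396

-2,1 ; -396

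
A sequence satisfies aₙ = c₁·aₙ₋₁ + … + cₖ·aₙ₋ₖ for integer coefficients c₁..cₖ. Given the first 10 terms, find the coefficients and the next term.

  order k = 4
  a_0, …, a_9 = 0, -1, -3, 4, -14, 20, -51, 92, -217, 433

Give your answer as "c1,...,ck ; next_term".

  a_4 = -2·4 + 1·-3 + 3·-1 + 3·0 = -14
  a_5 = -2·-14 + 1·4 + 3·-3 + 3·-1 = 20
  a_6 = -2·20 + 1·-14 + 3·4 + 3·-3 = -51
  a_7 = -2·-51 + 1·20 + 3·-14 + 3·4 = 92
  a_8 = -2·92 + 1·-51 + 3·20 + 3·-14 = -217
  a_9 = -2·-217 + 1·92 + 3·-51 + 3·20 = 433
  a_10 = -2·433 + 1·-217 + 3·92 + 3·-51 = -960

-2,1,3,3 ; -960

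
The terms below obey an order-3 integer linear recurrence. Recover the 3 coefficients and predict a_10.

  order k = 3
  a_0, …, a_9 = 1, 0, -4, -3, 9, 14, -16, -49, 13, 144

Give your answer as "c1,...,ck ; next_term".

  a_3 = 1·-4 + -3·0 + 1·1 = -3
  a_4 = 1·-3 + -3·-4 + 1·0 = 9
  a_5 = 1·9 + -3·-3 + 1·-4 = 14
  a_6 = 1·14 + -3·9 + 1·-3 = -16
  a_7 = 1·-16 + -3·14 + 1·9 = -49
  a_8 = 1·-49 + -3·-16 + 1·14 = 13
  a_9 = 1·13 + -3·-49 + 1·-16 = 144
  a_10 = 1·144 + -3·13 + 1·-49 = 56

1,-3,1 ; 56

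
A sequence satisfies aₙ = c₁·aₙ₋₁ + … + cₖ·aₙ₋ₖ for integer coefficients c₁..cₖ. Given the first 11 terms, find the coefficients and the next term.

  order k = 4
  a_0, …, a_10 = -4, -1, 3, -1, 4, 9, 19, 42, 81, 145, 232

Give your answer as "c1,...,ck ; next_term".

  a_4 = 3·-1 + -1·3 + -2·-1 + -2·-4 = 4
  a_5 = 3·4 + -1·-1 + -2·3 + -2·-1 = 9
  a_6 = 3·9 + -1·4 + -2·-1 + -2·3 = 19
  a_7 = 3·19 + -1·9 + -2·4 + -2·-1 = 42
  a_8 = 3·42 + -1·19 + -2·9 + -2·4 = 81
  a_9 = 3·81 + -1·42 + -2·19 + -2·9 = 145
  a_10 = 3·145 + -1·81 + -2·42 + -2·19 = 232
  a_11 = 3·232 + -1·145 + -2·81 + -2·42 = 305

3,-1,-2,-2 ; 305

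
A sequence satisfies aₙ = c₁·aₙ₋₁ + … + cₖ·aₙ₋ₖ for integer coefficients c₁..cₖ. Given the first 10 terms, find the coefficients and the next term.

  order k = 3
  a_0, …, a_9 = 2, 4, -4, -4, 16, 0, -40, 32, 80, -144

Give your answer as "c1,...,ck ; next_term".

0,-2,2 ; -96

  a_3 = 0·-4 + -2·4 + 2·2 = -4
  a_4 = 0·-4 + -2·-4 + 2·4 = 16
  a_5 = 0·16 + -2·-4 + 2·-4 = 0
  a_6 = 0·0 + -2·16 + 2·-4 = -40
  a_7 = 0·-40 + -2·0 + 2·16 = 32
  a_8 = 0·32 + -2·-40 + 2·0 = 80
  a_9 = 0·80 + -2·32 + 2·-40 = -144
  a_10 = 0·-144 + -2·80 + 2·32 = -96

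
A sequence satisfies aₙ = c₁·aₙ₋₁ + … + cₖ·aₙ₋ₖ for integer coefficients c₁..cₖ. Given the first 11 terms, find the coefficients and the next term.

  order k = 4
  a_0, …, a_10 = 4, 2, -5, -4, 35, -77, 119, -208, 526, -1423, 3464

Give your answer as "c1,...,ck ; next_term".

  a_4 = -3·-4 + -3·-5 + -2·2 + 3·4 = 35
  a_5 = -3·35 + -3·-4 + -2·-5 + 3·2 = -77
  a_6 = -3·-77 + -3·35 + -2·-4 + 3·-5 = 119
  a_7 = -3·119 + -3·-77 + -2·35 + 3·-4 = -208
  a_8 = -3·-208 + -3·119 + -2·-77 + 3·35 = 526
  a_9 = -3·526 + -3·-208 + -2·119 + 3·-77 = -1423
  a_10 = -3·-1423 + -3·526 + -2·-208 + 3·119 = 3464
  a_11 = -3·3464 + -3·-1423 + -2·526 + 3·-208 = -7799

-3,-3,-2,3 ; -7799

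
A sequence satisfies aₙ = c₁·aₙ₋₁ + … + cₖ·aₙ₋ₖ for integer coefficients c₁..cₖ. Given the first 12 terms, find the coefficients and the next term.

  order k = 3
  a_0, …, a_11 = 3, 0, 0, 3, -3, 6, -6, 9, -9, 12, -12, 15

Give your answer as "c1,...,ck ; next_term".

-1,1,1 ; -15

  a_3 = -1·0 + 1·0 + 1·3 = 3
  a_4 = -1·3 + 1·0 + 1·0 = -3
  a_5 = -1·-3 + 1·3 + 1·0 = 6
  a_6 = -1·6 + 1·-3 + 1·3 = -6
  a_7 = -1·-6 + 1·6 + 1·-3 = 9
  a_8 = -1·9 + 1·-6 + 1·6 = -9
  a_9 = -1·-9 + 1·9 + 1·-6 = 12
  a_10 = -1·12 + 1·-9 + 1·9 = -12
  a_11 = -1·-12 + 1·12 + 1·-9 = 15
  a_12 = -1·15 + 1·-12 + 1·12 = -15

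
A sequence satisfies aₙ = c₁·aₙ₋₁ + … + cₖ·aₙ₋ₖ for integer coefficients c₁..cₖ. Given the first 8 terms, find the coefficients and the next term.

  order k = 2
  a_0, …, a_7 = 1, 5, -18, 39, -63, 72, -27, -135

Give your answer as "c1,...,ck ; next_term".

-3,-3 ; 486

  a_2 = -3·5 + -3·1 = -18
  a_3 = -3·-18 + -3·5 = 39
  a_4 = -3·39 + -3·-18 = -63
  a_5 = -3·-63 + -3·39 = 72
  a_6 = -3·72 + -3·-63 = -27
  a_7 = -3·-27 + -3·72 = -135
  a_8 = -3·-135 + -3·-27 = 486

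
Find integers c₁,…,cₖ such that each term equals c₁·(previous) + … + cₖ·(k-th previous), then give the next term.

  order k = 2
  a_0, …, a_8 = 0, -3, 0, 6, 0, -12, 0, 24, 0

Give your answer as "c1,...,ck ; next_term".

0,-2 ; -48

  a_2 = 0·-3 + -2·0 = 0
  a_3 = 0·0 + -2·-3 = 6
  a_4 = 0·6 + -2·0 = 0
  a_5 = 0·0 + -2·6 = -12
  a_6 = 0·-12 + -2·0 = 0
  a_7 = 0·0 + -2·-12 = 24
  a_8 = 0·24 + -2·0 = 0
  a_9 = 0·0 + -2·24 = -48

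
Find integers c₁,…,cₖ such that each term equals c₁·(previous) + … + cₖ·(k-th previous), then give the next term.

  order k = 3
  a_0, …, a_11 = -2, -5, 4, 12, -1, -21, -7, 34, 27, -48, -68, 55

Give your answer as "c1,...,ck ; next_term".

1,-2,1 ; 143

  a_3 = 1·4 + -2·-5 + 1·-2 = 12
  a_4 = 1·12 + -2·4 + 1·-5 = -1
  a_5 = 1·-1 + -2·12 + 1·4 = -21
  a_6 = 1·-21 + -2·-1 + 1·12 = -7
  a_7 = 1·-7 + -2·-21 + 1·-1 = 34
  a_8 = 1·34 + -2·-7 + 1·-21 = 27
  a_9 = 1·27 + -2·34 + 1·-7 = -48
  a_10 = 1·-48 + -2·27 + 1·34 = -68
  a_11 = 1·-68 + -2·-48 + 1·27 = 55
  a_12 = 1·55 + -2·-68 + 1·-48 = 143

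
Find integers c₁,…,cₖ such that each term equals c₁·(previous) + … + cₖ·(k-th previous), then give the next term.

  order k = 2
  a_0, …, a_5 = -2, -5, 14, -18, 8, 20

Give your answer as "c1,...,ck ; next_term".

  a_2 = -2·-5 + -2·-2 = 14
  a_3 = -2·14 + -2·-5 = -18
  a_4 = -2·-18 + -2·14 = 8
  a_5 = -2·8 + -2·-18 = 20
  a_6 = -2·20 + -2·8 = -56

-2,-2 ; -56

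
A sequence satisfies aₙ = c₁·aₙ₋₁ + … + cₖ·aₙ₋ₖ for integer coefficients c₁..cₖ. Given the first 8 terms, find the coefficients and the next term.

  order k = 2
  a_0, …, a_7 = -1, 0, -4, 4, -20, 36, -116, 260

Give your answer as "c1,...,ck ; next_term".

  a_2 = -1·0 + 4·-1 = -4
  a_3 = -1·-4 + 4·0 = 4
  a_4 = -1·4 + 4·-4 = -20
  a_5 = -1·-20 + 4·4 = 36
  a_6 = -1·36 + 4·-20 = -116
  a_7 = -1·-116 + 4·36 = 260
  a_8 = -1·260 + 4·-116 = -724

-1,4 ; -724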